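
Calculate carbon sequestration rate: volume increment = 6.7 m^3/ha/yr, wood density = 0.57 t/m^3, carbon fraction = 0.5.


C = 6.7 * 0.57 * 0.5 = 1.9095 ≈ 1.91 t C/ha/yr

1.91 t C/ha/yr


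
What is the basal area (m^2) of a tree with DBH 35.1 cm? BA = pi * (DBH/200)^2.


D/200 = 35.1/200 = 0.1755 m
(D/200)^2 = 0.1755^2 = 0.03080025
BA = 3.141593 * 0.03080025 = 0.0967618 ≈ 0.0968 m^2

0.0968 m^2


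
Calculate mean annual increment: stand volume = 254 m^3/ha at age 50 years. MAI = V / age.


MAI = 254 / 50 = 5.08 m^3/ha/yr

5.08 m^3/ha/yr


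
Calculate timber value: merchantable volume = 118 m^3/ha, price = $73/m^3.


Value = 118 * 73 = $8614/ha

$8614/ha


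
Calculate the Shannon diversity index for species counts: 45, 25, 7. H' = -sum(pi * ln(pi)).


Total N = 45 + 25 + 7 = 77
Per-species terms:
  p = 45/77 = 0.584416; ln(p) = -0.537142; p*ln(p) = 0.584416 * (-0.537142) = -0.313914
  p = 25/77 = 0.324675; ln(p) = -1.124931; p*ln(p) = 0.324675 * (-1.124931) = -0.365237
  p = 7/77 = 0.090909; ln(p) = -2.397896; p*ln(p) = 0.090909 * (-2.397896) = -0.217990
sum(p*ln(p)) = (-0.313914) + (-0.365237) + (-0.217990) = -0.897141
H' = -(-0.897141) = 0.897141 ≈ 0.8971

0.8971


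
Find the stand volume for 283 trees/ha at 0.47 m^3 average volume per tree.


V_stand = 283 * 0.47 = 133.01 ≈ 133.0 m^3/ha

133.0 m^3/ha


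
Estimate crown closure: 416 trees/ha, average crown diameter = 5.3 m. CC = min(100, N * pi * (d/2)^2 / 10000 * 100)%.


(d/2)^2 = (5.3/2)^2 = 2.65^2 = 7.0225
Crown area = 3.141593 * 7.0225 = 22.0618 m^2
N * area / 10000 * 100 = 416 * 22.0618 / 10000 * 100 = 91.7771
CC = min(100, 91.7771) = 91.7771 ≈ 91.8%

91.8%


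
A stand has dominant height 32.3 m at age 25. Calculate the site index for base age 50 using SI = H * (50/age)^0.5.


50/25 = 2.00000
(2.00000)^0.5 = 1.41421
SI = 32.3 * 1.41421 = 45.6790 ≈ 45.7 m

45.7 m


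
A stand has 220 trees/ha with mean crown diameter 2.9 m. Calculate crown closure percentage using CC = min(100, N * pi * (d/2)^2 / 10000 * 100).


(d/2)^2 = (2.9/2)^2 = 1.45^2 = 2.1025
Crown area = 3.141593 * 2.1025 = 6.60520 m^2
N * area / 10000 * 100 = 220 * 6.60520 / 10000 * 100 = 14.5314
CC = min(100, 14.5314) = 14.5314 ≈ 14.5%

14.5%


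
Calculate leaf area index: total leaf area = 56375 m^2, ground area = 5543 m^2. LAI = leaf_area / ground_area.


LAI = 56375 / 5543 = 10.1705 ≈ 10.17

10.17


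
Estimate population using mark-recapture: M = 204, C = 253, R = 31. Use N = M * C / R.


N = M * C / R = 204 * 253 / 31 = 51612 / 31 = 1664.90 ≈ 1665

1665 individuals


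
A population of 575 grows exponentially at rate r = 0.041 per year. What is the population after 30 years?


r*t = 0.041 * 30 = 1.23
exp(1.23) = 3.42123
N = 575 * 3.42123 = 1967.21 ≈ 1967

1967


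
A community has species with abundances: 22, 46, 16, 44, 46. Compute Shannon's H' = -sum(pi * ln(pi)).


Total N = 22 + 46 + 16 + 44 + 46 = 174
Per-species terms:
  p = 22/174 = 0.126437; ln(p) = -2.068011; p*ln(p) = 0.126437 * (-2.068011) = -0.261473
  p = 46/174 = 0.264368; ln(p) = -1.330413; p*ln(p) = 0.264368 * (-1.330413) = -0.351719
  p = 16/174 = 0.091954; ln(p) = -2.386467; p*ln(p) = 0.091954 * (-2.386467) = -0.219445
  p = 44/174 = 0.252874; ln(p) = -1.374864; p*ln(p) = 0.252874 * (-1.374864) = -0.347667
  p = 46/174 = 0.264368; ln(p) = -1.330413; p*ln(p) = 0.264368 * (-1.330413) = -0.351719
sum(p*ln(p)) = (-0.261473) + (-0.351719) + (-0.219445) + (-0.347667) + (-0.351719) = -1.532023
H' = -(-1.532023) = 1.532023 ≈ 1.5320

1.5320


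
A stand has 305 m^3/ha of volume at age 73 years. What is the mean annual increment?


MAI = 305 / 73 = 4.1781 ≈ 4.18 m^3/ha/yr

4.18 m^3/ha/yr


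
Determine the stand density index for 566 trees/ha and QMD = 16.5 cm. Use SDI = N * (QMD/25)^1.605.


QMD/25 = 16.5/25 = 0.66
(0.66)^1.605 = exp(1.605 * ln(0.66)) = exp(1.605 * (-0.415515)) = exp(-0.666902) = 0.513296
SDI = 566 * 0.513296 = 290.526 ≈ 291

291


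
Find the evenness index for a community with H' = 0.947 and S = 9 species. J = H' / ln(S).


ln(9) = 2.19722
J = H' / ln(S) = 0.947 / 2.19722 = 0.430999 ≈ 0.4310

0.4310


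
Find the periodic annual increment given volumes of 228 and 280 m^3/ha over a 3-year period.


PAI = (V2 - V1) / period = (280 - 228) / 3 = 52 / 3 = 17.3333 ≈ 17.33 m^3/ha/yr

17.33 m^3/ha/yr


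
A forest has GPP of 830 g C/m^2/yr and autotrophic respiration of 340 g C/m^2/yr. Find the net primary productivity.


NPP = GPP - Ra = 830 - 340 = 490 g C/m^2/yr

490 g C/m^2/yr


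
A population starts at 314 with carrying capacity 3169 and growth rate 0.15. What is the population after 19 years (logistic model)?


(K - N0)/N0 = (3169 - 314)/314 = 2855/314 = 9.09236
r*t = 0.15 * 19 = 2.85; exp(-2.85) = 0.0578443
9.09236 * 0.0578443 = 0.525941
1 + 0.525941 = 1.52594
N = 3169 / 1.52594 = 2076.75 ≈ 2077

2077


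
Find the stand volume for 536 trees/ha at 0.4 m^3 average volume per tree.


V_stand = 536 * 0.4 = 214.4 m^3/ha

214.4 m^3/ha


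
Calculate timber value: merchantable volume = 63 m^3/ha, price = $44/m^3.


Value = 63 * 44 = $2772/ha

$2772/ha


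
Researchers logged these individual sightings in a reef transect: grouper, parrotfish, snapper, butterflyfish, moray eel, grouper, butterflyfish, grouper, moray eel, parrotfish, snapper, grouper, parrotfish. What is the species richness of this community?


Total individuals logged = 13
Distinct species (count of individuals): grouper (4), parrotfish (3), snapper (2), butterflyfish (2), moray eel (2)
Species richness = number of distinct species = 5

5


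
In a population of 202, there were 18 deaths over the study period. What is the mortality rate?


Mortality rate = 18 / 202 = 0.089109 ≈ 0.0891

0.0891


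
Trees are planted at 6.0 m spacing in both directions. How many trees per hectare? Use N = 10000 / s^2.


N = 10000 / 6.0^2 = 10000 / 36 = 277.778 ≈ 278 trees/ha

278 trees/ha


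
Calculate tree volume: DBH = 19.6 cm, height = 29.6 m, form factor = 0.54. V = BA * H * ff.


(D/200)^2 = (19.6/200)^2 = 0.098^2 = 0.009604
BA = 3.141593 * 0.009604 = 0.0301719 m^2
V = 0.0301719 * 29.6 * 0.54 = 0.482268 ≈ 0.482 m^3

0.482 m^3


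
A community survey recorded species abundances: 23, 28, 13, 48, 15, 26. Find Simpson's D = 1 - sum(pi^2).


Total N = 23 + 28 + 13 + 48 + 15 + 26 = 153
Per-species terms:
  p = 23/153 = 0.150327; p^2 = 0.150327^2 = 0.022598
  p = 28/153 = 0.183007; p^2 = 0.183007^2 = 0.033492
  p = 13/153 = 0.084967; p^2 = 0.084967^2 = 0.007219
  p = 48/153 = 0.313725; p^2 = 0.313725^2 = 0.098423
  p = 15/153 = 0.098039; p^2 = 0.098039^2 = 0.009612
  p = 26/153 = 0.169935; p^2 = 0.169935^2 = 0.028878
sum(p^2) = 0.022598 + 0.033492 + 0.007219 + 0.098423 + 0.009612 + 0.028878 = 0.200222
D = 1 - 0.200222 = 0.799778 ≈ 0.7998

0.7998


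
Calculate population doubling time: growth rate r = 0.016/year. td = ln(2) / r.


td = ln(2) / 0.016 = 0.693147 / 0.016 = 43.3217 ≈ 43.3 years

43.3 years


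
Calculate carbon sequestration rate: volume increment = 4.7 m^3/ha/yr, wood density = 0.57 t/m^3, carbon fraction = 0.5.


C = 4.7 * 0.57 * 0.5 = 1.3395 ≈ 1.34 t C/ha/yr

1.34 t C/ha/yr


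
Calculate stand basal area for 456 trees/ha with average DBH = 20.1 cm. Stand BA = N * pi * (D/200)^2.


(D/200)^2 = (20.1/200)^2 = 0.1005^2 = 0.01010025
Individual BA = 3.141593 * 0.01010025 = 0.0317309 m^2
Stand BA = 456 * 0.0317309 = 14.4693 ≈ 14.47 m^2/ha

14.47 m^2/ha


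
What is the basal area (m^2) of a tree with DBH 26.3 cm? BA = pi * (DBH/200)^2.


D/200 = 26.3/200 = 0.1315 m
(D/200)^2 = 0.1315^2 = 0.01729225
BA = 3.141593 * 0.01729225 = 0.0543252 ≈ 0.0543 m^2

0.0543 m^2


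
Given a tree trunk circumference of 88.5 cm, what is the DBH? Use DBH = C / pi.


DBH = C / pi = 88.5 / 3.141593 = 28.1704 ≈ 28.17 cm

28.17 cm


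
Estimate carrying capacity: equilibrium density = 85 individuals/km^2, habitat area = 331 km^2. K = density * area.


K = 85 * 331 = 28135 individuals

28135 individuals


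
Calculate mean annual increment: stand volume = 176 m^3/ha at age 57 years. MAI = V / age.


MAI = 176 / 57 = 3.0877 ≈ 3.09 m^3/ha/yr

3.09 m^3/ha/yr


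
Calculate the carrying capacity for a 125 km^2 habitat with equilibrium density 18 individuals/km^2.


K = 18 * 125 = 2250 individuals

2250 individuals


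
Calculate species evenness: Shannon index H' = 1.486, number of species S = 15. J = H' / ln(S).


ln(15) = 2.70805
J = H' / ln(S) = 1.486 / 2.70805 = 0.548734 ≈ 0.5487

0.5487


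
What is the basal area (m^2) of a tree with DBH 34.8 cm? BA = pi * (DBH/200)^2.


D/200 = 34.8/200 = 0.174 m
(D/200)^2 = 0.174^2 = 0.030276
BA = 3.141593 * 0.030276 = 0.0951149 ≈ 0.0951 m^2

0.0951 m^2


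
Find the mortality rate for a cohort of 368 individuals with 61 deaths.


Mortality rate = 61 / 368 = 0.165761 ≈ 0.1658

0.1658


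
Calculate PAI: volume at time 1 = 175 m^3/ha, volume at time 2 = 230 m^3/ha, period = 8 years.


PAI = (V2 - V1) / period = (230 - 175) / 8 = 55 / 8 = 6.8750 ≈ 6.88 m^3/ha/yr

6.88 m^3/ha/yr


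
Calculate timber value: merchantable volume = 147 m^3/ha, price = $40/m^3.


Value = 147 * 40 = $5880/ha

$5880/ha


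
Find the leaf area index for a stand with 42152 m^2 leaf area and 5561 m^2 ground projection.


LAI = 42152 / 5561 = 7.5799 ≈ 7.58

7.58


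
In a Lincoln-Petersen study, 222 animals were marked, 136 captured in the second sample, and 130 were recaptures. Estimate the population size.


N = M * C / R = 222 * 136 / 130 = 30192 / 130 = 232.25 ≈ 232

232 individuals


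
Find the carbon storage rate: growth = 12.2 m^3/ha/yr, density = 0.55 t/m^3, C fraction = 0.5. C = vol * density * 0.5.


C = 12.2 * 0.55 * 0.5 = 3.355 ≈ 3.36 t C/ha/yr

3.36 t C/ha/yr


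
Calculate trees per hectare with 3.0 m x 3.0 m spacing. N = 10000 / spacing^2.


N = 10000 / 3.0^2 = 10000 / 9 = 1111.11 ≈ 1111 trees/ha

1111 trees/ha


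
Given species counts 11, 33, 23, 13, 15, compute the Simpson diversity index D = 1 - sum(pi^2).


Total N = 11 + 33 + 23 + 13 + 15 = 95
Per-species terms:
  p = 11/95 = 0.115789; p^2 = 0.115789^2 = 0.013407
  p = 33/95 = 0.347368; p^2 = 0.347368^2 = 0.120665
  p = 23/95 = 0.242105; p^2 = 0.242105^2 = 0.058615
  p = 13/95 = 0.136842; p^2 = 0.136842^2 = 0.018726
  p = 15/95 = 0.157895; p^2 = 0.157895^2 = 0.024931
sum(p^2) = 0.013407 + 0.120665 + 0.058615 + 0.018726 + 0.024931 = 0.236344
D = 1 - 0.236344 = 0.763656 ≈ 0.7637

0.7637


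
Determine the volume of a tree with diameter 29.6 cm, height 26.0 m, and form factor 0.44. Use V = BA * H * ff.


(D/200)^2 = (29.6/200)^2 = 0.148^2 = 0.021904
BA = 3.141593 * 0.021904 = 0.0688135 m^2
V = 0.0688135 * 26.0 * 0.44 = 0.787226 ≈ 0.787 m^3

0.787 m^3


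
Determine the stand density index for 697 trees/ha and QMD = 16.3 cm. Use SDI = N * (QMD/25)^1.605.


QMD/25 = 16.3/25 = 0.652
(0.652)^1.605 = exp(1.605 * ln(0.652)) = exp(1.605 * (-0.427711)) = exp(-0.686476) = 0.503347
SDI = 697 * 0.503347 = 350.833 ≈ 351

351


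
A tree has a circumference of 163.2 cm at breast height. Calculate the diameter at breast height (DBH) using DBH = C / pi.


DBH = C / pi = 163.2 / 3.141593 = 51.9482 ≈ 51.95 cm

51.95 cm


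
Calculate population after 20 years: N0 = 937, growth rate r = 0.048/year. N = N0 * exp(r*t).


r*t = 0.048 * 20 = 0.96
exp(0.96) = 2.61170
N = 937 * 2.61170 = 2447.16 ≈ 2447

2447


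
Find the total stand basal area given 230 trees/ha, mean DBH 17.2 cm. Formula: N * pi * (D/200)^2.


(D/200)^2 = (17.2/200)^2 = 0.086^2 = 0.007396
Individual BA = 3.141593 * 0.007396 = 0.0232352 m^2
Stand BA = 230 * 0.0232352 = 5.34410 ≈ 5.34 m^2/ha

5.34 m^2/ha


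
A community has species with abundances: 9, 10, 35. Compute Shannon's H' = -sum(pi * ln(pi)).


Total N = 9 + 10 + 35 = 54
Per-species terms:
  p = 9/54 = 0.166667; ln(p) = -1.791757; p*ln(p) = 0.166667 * (-1.791757) = -0.298627
  p = 10/54 = 0.185185; ln(p) = -1.686400; p*ln(p) = 0.185185 * (-1.686400) = -0.312296
  p = 35/54 = 0.648148; ln(p) = -0.433636; p*ln(p) = 0.648148 * (-0.433636) = -0.281060
sum(p*ln(p)) = (-0.298627) + (-0.312296) + (-0.281060) = -0.891983
H' = -(-0.891983) = 0.891983 ≈ 0.8920

0.8920


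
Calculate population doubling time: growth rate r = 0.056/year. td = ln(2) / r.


td = ln(2) / 0.056 = 0.693147 / 0.056 = 12.3776 ≈ 12.4 years

12.4 years


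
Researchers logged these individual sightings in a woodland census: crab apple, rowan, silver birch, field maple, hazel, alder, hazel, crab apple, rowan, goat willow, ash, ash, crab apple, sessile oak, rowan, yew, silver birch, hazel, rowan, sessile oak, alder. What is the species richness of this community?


Total individuals logged = 21
Distinct species (count of individuals): crab apple (3), rowan (4), silver birch (2), field maple (1), hazel (3), alder (2), goat willow (1), ash (2), sessile oak (2), yew (1)
Species richness = number of distinct species = 10

10


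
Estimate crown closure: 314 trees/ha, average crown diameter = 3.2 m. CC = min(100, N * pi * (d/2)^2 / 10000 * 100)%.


(d/2)^2 = (3.2/2)^2 = 1.6^2 = 2.56
Crown area = 3.141593 * 2.56 = 8.04248 m^2
N * area / 10000 * 100 = 314 * 8.04248 / 10000 * 100 = 25.2534
CC = min(100, 25.2534) = 25.2534 ≈ 25.3%

25.3%


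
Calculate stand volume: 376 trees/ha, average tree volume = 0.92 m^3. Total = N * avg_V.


V_stand = 376 * 0.92 = 345.92 ≈ 345.9 m^3/ha

345.9 m^3/ha


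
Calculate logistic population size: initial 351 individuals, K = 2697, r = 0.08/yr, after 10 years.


(K - N0)/N0 = (2697 - 351)/351 = 2346/351 = 6.68376
r*t = 0.08 * 10 = 0.8; exp(-0.8) = 0.449329
6.68376 * 0.449329 = 3.00321
1 + 3.00321 = 4.00321
N = 2697 / 4.00321 = 673.709 ≈ 674

674


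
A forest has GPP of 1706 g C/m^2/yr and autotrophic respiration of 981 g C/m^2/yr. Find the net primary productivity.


NPP = GPP - Ra = 1706 - 981 = 725 g C/m^2/yr

725 g C/m^2/yr


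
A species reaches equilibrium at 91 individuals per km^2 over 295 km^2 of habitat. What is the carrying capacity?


K = 91 * 295 = 26845 individuals

26845 individuals


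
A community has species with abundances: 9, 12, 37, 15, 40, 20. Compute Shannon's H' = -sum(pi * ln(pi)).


Total N = 9 + 12 + 37 + 15 + 40 + 20 = 133
Per-species terms:
  p = 9/133 = 0.067669; ln(p) = -2.693127; p*ln(p) = 0.067669 * (-2.693127) = -0.182241
  p = 12/133 = 0.090226; ln(p) = -2.405438; p*ln(p) = 0.090226 * (-2.405438) = -0.217033
  p = 37/133 = 0.278195; ln(p) = -1.279433; p*ln(p) = 0.278195 * (-1.279433) = -0.355932
  p = 15/133 = 0.112782; ln(p) = -2.182299; p*ln(p) = 0.112782 * (-2.182299) = -0.246124
  p = 40/133 = 0.300752; ln(p) = -1.201469; p*ln(p) = 0.300752 * (-1.201469) = -0.361344
  p = 20/133 = 0.150376; ln(p) = -1.894616; p*ln(p) = 0.150376 * (-1.894616) = -0.284905
sum(p*ln(p)) = (-0.182241) + (-0.217033) + (-0.355932) + (-0.246124) + (-0.361344) + (-0.284905) = -1.647579
H' = -(-1.647579) = 1.647579 ≈ 1.6476

1.6476


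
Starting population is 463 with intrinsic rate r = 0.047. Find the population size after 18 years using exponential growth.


r*t = 0.047 * 18 = 0.846
exp(0.846) = 2.33031
N = 463 * 2.33031 = 1078.93 ≈ 1079

1079


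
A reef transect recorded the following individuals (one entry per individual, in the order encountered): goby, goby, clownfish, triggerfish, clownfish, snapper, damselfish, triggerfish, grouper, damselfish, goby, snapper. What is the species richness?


Total individuals logged = 12
Distinct species (count of individuals): goby (3), clownfish (2), triggerfish (2), snapper (2), damselfish (2), grouper (1)
Species richness = number of distinct species = 6

6


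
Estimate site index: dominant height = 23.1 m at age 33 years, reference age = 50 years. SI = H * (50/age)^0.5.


50/33 = 1.51515
(1.51515)^0.5 = 1.23091
SI = 23.1 * 1.23091 = 28.4340 ≈ 28.4 m

28.4 m


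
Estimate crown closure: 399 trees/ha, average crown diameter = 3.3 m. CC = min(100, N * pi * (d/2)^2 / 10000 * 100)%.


(d/2)^2 = (3.3/2)^2 = 1.65^2 = 2.7225
Crown area = 3.141593 * 2.7225 = 8.55299 m^2
N * area / 10000 * 100 = 399 * 8.55299 / 10000 * 100 = 34.1264
CC = min(100, 34.1264) = 34.1264 ≈ 34.1%

34.1%


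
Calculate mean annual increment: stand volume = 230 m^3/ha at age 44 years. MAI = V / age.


MAI = 230 / 44 = 5.2273 ≈ 5.23 m^3/ha/yr

5.23 m^3/ha/yr


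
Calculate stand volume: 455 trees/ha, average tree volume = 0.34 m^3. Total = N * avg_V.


V_stand = 455 * 0.34 = 154.7 m^3/ha

154.7 m^3/ha


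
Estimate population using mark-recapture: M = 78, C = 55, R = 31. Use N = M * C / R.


N = M * C / R = 78 * 55 / 31 = 4290 / 31 = 138.39 ≈ 138

138 individuals


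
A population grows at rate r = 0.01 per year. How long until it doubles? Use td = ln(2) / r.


td = ln(2) / 0.01 = 0.693147 / 0.01 = 69.3147 ≈ 69.3 years

69.3 years


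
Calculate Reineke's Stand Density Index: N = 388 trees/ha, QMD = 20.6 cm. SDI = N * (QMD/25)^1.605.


QMD/25 = 20.6/25 = 0.824
(0.824)^1.605 = exp(1.605 * ln(0.824)) = exp(1.605 * (-0.193585)) = exp(-0.310704) = 0.732931
SDI = 388 * 0.732931 = 284.377 ≈ 284

284


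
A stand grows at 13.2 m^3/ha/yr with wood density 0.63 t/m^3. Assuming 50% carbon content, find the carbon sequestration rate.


C = 13.2 * 0.63 * 0.5 = 4.158 ≈ 4.16 t C/ha/yr

4.16 t C/ha/yr


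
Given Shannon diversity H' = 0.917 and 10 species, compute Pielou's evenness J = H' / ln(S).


ln(10) = 2.30259
J = H' / ln(S) = 0.917 / 2.30259 = 0.398247 ≈ 0.3982

0.3982


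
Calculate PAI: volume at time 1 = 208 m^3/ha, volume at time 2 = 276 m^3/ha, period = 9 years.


PAI = (V2 - V1) / period = (276 - 208) / 9 = 68 / 9 = 7.5556 ≈ 7.56 m^3/ha/yr

7.56 m^3/ha/yr


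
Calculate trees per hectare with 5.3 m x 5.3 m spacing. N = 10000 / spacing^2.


N = 10000 / 5.3^2 = 10000 / 28.09 = 355.999 ≈ 356 trees/ha

356 trees/ha


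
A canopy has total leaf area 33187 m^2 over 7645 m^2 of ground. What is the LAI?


LAI = 33187 / 7645 = 4.3410 ≈ 4.34

4.34


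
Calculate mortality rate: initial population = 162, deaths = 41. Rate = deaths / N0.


Mortality rate = 41 / 162 = 0.253086 ≈ 0.2531

0.2531


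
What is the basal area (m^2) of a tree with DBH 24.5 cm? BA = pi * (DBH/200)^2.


D/200 = 24.5/200 = 0.1225 m
(D/200)^2 = 0.1225^2 = 0.01500625
BA = 3.141593 * 0.01500625 = 0.0471435 ≈ 0.0471 m^2

0.0471 m^2


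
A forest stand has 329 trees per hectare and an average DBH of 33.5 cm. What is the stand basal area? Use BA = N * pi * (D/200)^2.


(D/200)^2 = (33.5/200)^2 = 0.1675^2 = 0.02805625
Individual BA = 3.141593 * 0.02805625 = 0.0881413 m^2
Stand BA = 329 * 0.0881413 = 28.9985 ≈ 29.00 m^2/ha

29.00 m^2/ha


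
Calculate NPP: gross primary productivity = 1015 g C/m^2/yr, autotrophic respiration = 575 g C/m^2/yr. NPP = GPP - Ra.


NPP = GPP - Ra = 1015 - 575 = 440 g C/m^2/yr

440 g C/m^2/yr


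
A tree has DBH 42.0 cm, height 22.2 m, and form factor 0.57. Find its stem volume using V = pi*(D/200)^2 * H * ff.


(D/200)^2 = (42.0/200)^2 = 0.21^2 = 0.0441
BA = 3.141593 * 0.0441 = 0.138544 m^2
V = 0.138544 * 22.2 * 0.57 = 1.75314 ≈ 1.753 m^3

1.753 m^3


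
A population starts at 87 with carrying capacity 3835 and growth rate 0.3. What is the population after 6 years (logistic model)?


(K - N0)/N0 = (3835 - 87)/87 = 3748/87 = 43.0805
r*t = 0.3 * 6 = 1.8; exp(-1.8) = 0.165299
43.0805 * 0.165299 = 7.12116
1 + 7.12116 = 8.12116
N = 3835 / 8.12116 = 472.223 ≈ 472

472


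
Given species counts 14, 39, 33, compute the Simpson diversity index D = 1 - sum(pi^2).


Total N = 14 + 39 + 33 = 86
Per-species terms:
  p = 14/86 = 0.162791; p^2 = 0.162791^2 = 0.026501
  p = 39/86 = 0.453488; p^2 = 0.453488^2 = 0.205651
  p = 33/86 = 0.383721; p^2 = 0.383721^2 = 0.147242
sum(p^2) = 0.026501 + 0.205651 + 0.147242 = 0.379394
D = 1 - 0.379394 = 0.620606 ≈ 0.6206

0.6206


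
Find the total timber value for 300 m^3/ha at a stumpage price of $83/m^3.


Value = 300 * 83 = $24900/ha

$24900/ha


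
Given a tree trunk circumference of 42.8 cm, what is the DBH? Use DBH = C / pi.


DBH = C / pi = 42.8 / 3.141593 = 13.6237 ≈ 13.62 cm

13.62 cm


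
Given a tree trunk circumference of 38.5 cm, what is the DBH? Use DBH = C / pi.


DBH = C / pi = 38.5 / 3.141593 = 12.2549 ≈ 12.25 cm

12.25 cm


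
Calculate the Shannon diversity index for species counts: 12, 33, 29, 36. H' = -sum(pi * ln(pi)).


Total N = 12 + 33 + 29 + 36 = 110
Per-species terms:
  p = 12/110 = 0.109091; ln(p) = -2.215573; p*ln(p) = 0.109091 * (-2.215573) = -0.241699
  p = 33/110 = 0.300000; ln(p) = -1.203973; p*ln(p) = 0.300000 * (-1.203973) = -0.361192
  p = 29/110 = 0.263636; ln(p) = -1.333186; p*ln(p) = 0.263636 * (-1.333186) = -0.351476
  p = 36/110 = 0.327273; ln(p) = -1.116961; p*ln(p) = 0.327273 * (-1.116961) = -0.365551
sum(p*ln(p)) = (-0.241699) + (-0.361192) + (-0.351476) + (-0.365551) = -1.319918
H' = -(-1.319918) = 1.319918 ≈ 1.3199

1.3199


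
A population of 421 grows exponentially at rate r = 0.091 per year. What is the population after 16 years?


r*t = 0.091 * 16 = 1.456
exp(1.456) = 4.28877
N = 421 * 4.28877 = 1805.57 ≈ 1806

1806


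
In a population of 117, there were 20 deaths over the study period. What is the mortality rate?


Mortality rate = 20 / 117 = 0.170940 ≈ 0.1709

0.1709


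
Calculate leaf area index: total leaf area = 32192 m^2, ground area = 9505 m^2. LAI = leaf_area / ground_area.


LAI = 32192 / 9505 = 3.3868 ≈ 3.39

3.39


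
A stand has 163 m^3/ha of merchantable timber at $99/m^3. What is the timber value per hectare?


Value = 163 * 99 = $16137/ha

$16137/ha


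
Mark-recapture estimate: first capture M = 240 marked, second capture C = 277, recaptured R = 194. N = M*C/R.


N = M * C / R = 240 * 277 / 194 = 66480 / 194 = 342.68 ≈ 343

343 individuals


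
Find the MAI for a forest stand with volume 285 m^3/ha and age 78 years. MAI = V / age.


MAI = 285 / 78 = 3.6538 ≈ 3.65 m^3/ha/yr

3.65 m^3/ha/yr


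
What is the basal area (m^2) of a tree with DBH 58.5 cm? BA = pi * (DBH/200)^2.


D/200 = 58.5/200 = 0.2925 m
(D/200)^2 = 0.2925^2 = 0.08555625
BA = 3.141593 * 0.08555625 = 0.268783 ≈ 0.2688 m^2

0.2688 m^2


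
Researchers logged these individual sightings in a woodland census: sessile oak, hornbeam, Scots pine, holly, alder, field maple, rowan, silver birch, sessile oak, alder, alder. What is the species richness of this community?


Total individuals logged = 11
Distinct species (count of individuals): sessile oak (2), hornbeam (1), Scots pine (1), holly (1), alder (3), field maple (1), rowan (1), silver birch (1)
Species richness = number of distinct species = 8

8


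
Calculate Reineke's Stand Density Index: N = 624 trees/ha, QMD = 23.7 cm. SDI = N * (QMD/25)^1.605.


QMD/25 = 23.7/25 = 0.948
(0.948)^1.605 = exp(1.605 * ln(0.948)) = exp(1.605 * (-0.0534008)) = exp(-0.0857083) = 0.917862
SDI = 624 * 0.917862 = 572.746 ≈ 573

573


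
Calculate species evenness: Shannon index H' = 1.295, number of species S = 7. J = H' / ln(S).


ln(7) = 1.94591
J = H' / ln(S) = 1.295 / 1.94591 = 0.665498 ≈ 0.6655

0.6655


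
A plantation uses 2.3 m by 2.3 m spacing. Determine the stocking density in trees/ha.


N = 10000 / 2.3^2 = 10000 / 5.29 = 1890.36 ≈ 1890 trees/ha

1890 trees/ha


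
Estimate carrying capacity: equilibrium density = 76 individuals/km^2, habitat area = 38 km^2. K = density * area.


K = 76 * 38 = 2888 individuals

2888 individuals


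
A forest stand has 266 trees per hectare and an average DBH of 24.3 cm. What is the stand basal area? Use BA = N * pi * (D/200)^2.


(D/200)^2 = (24.3/200)^2 = 0.1215^2 = 0.01476225
Individual BA = 3.141593 * 0.01476225 = 0.0463770 m^2
Stand BA = 266 * 0.0463770 = 12.3363 ≈ 12.34 m^2/ha

12.34 m^2/ha


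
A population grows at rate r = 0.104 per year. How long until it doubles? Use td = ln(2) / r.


td = ln(2) / 0.104 = 0.693147 / 0.104 = 6.66488 ≈ 6.7 years

6.7 years


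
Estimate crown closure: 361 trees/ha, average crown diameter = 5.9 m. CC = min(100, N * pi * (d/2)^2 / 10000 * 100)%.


(d/2)^2 = (5.9/2)^2 = 2.95^2 = 8.7025
Crown area = 3.141593 * 8.7025 = 27.3397 m^2
N * area / 10000 * 100 = 361 * 27.3397 / 10000 * 100 = 98.6963
CC = min(100, 98.6963) = 98.6963 ≈ 98.7%

98.7%


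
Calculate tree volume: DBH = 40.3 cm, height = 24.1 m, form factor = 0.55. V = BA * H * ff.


(D/200)^2 = (40.3/200)^2 = 0.2015^2 = 0.04060225
BA = 3.141593 * 0.04060225 = 0.127556 m^2
V = 0.127556 * 24.1 * 0.55 = 1.69075 ≈ 1.691 m^3

1.691 m^3


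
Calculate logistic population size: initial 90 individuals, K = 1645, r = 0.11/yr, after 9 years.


(K - N0)/N0 = (1645 - 90)/90 = 1555/90 = 17.2778
r*t = 0.11 * 9 = 0.99; exp(-0.99) = 0.371577
17.2778 * 0.371577 = 6.42003
1 + 6.42003 = 7.42003
N = 1645 / 7.42003 = 221.697 ≈ 222

222


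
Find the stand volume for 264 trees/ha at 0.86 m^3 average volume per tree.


V_stand = 264 * 0.86 = 227.04 ≈ 227.0 m^3/ha

227.0 m^3/ha


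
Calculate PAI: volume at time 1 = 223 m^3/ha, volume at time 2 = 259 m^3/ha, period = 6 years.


PAI = (V2 - V1) / period = (259 - 223) / 6 = 36 / 6 = 6.00 m^3/ha/yr

6.00 m^3/ha/yr


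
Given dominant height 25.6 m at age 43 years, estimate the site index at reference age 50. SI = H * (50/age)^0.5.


50/43 = 1.16279
(1.16279)^0.5 = 1.07833
SI = 25.6 * 1.07833 = 27.6052 ≈ 27.6 m

27.6 m


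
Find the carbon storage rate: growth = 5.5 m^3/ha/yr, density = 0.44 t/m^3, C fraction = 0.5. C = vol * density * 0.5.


C = 5.5 * 0.44 * 0.5 = 1.21 t C/ha/yr

1.21 t C/ha/yr


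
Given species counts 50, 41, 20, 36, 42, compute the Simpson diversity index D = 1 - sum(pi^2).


Total N = 50 + 41 + 20 + 36 + 42 = 189
Per-species terms:
  p = 50/189 = 0.264550; p^2 = 0.264550^2 = 0.069987
  p = 41/189 = 0.216931; p^2 = 0.216931^2 = 0.047059
  p = 20/189 = 0.105820; p^2 = 0.105820^2 = 0.011198
  p = 36/189 = 0.190476; p^2 = 0.190476^2 = 0.036281
  p = 42/189 = 0.222222; p^2 = 0.222222^2 = 0.049383
sum(p^2) = 0.069987 + 0.047059 + 0.011198 + 0.036281 + 0.049383 = 0.213908
D = 1 - 0.213908 = 0.786092 ≈ 0.7861

0.7861


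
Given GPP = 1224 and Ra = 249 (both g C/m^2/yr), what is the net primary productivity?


NPP = GPP - Ra = 1224 - 249 = 975 g C/m^2/yr

975 g C/m^2/yr


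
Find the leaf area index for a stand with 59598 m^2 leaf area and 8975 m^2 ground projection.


LAI = 59598 / 8975 = 6.6404 ≈ 6.64

6.64


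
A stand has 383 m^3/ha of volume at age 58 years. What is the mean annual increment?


MAI = 383 / 58 = 6.6034 ≈ 6.60 m^3/ha/yr

6.60 m^3/ha/yr


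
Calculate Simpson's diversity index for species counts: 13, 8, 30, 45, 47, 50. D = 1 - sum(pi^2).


Total N = 13 + 8 + 30 + 45 + 47 + 50 = 193
Per-species terms:
  p = 13/193 = 0.067358; p^2 = 0.067358^2 = 0.004537
  p = 8/193 = 0.041451; p^2 = 0.041451^2 = 0.001718
  p = 30/193 = 0.155440; p^2 = 0.155440^2 = 0.024162
  p = 45/193 = 0.233161; p^2 = 0.233161^2 = 0.054364
  p = 47/193 = 0.243523; p^2 = 0.243523^2 = 0.059303
  p = 50/193 = 0.259067; p^2 = 0.259067^2 = 0.067116
sum(p^2) = 0.004537 + 0.001718 + 0.024162 + 0.054364 + 0.059303 + 0.067116 = 0.211200
D = 1 - 0.211200 = 0.788800 ≈ 0.7888

0.7888


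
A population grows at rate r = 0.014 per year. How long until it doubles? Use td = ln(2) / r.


td = ln(2) / 0.014 = 0.693147 / 0.014 = 49.5105 ≈ 49.5 years

49.5 years


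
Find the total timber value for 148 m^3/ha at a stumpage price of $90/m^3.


Value = 148 * 90 = $13320/ha

$13320/ha


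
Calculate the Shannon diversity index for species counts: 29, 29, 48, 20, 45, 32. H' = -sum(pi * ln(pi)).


Total N = 29 + 29 + 48 + 20 + 45 + 32 = 203
Per-species terms:
  p = 29/203 = 0.142857; ln(p) = -1.945911; p*ln(p) = 0.142857 * (-1.945911) = -0.277987
  p = 29/203 = 0.142857; ln(p) = -1.945911; p*ln(p) = 0.142857 * (-1.945911) = -0.277987
  p = 48/203 = 0.236453; ln(p) = -1.442006; p*ln(p) = 0.236453 * (-1.442006) = -0.340967
  p = 20/203 = 0.098522; ln(p) = -2.317475; p*ln(p) = 0.098522 * (-2.317475) = -0.228322
  p = 45/203 = 0.221675; ln(p) = -1.506543; p*ln(p) = 0.221675 * (-1.506543) = -0.333963
  p = 32/203 = 0.157635; ln(p) = -1.847473; p*ln(p) = 0.157635 * (-1.847473) = -0.291226
sum(p*ln(p)) = (-0.277987) + (-0.277987) + (-0.340967) + (-0.228322) + (-0.333963) + (-0.291226) = -1.750452
H' = -(-1.750452) = 1.750452 ≈ 1.7505

1.7505


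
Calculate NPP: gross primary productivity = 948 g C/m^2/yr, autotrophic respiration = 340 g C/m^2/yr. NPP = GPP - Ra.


NPP = GPP - Ra = 948 - 340 = 608 g C/m^2/yr

608 g C/m^2/yr


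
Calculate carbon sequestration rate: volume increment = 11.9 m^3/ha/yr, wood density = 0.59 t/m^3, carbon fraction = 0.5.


C = 11.9 * 0.59 * 0.5 = 3.5105 ≈ 3.51 t C/ha/yr

3.51 t C/ha/yr


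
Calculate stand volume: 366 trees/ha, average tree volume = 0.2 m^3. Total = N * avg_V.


V_stand = 366 * 0.2 = 73.2 m^3/ha

73.2 m^3/ha


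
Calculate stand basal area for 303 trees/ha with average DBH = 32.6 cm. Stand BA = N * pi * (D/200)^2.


(D/200)^2 = (32.6/200)^2 = 0.163^2 = 0.026569
Individual BA = 3.141593 * 0.026569 = 0.0834690 m^2
Stand BA = 303 * 0.0834690 = 25.2911 ≈ 25.29 m^2/ha

25.29 m^2/ha


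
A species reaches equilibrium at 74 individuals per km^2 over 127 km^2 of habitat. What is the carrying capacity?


K = 74 * 127 = 9398 individuals

9398 individuals


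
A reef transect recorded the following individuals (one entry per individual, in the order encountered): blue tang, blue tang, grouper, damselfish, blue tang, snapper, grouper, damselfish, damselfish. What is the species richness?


Total individuals logged = 9
Distinct species (count of individuals): blue tang (3), grouper (2), damselfish (3), snapper (1)
Species richness = number of distinct species = 4

4


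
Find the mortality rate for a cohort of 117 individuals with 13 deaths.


Mortality rate = 13 / 117 = 0.111111 ≈ 0.1111

0.1111


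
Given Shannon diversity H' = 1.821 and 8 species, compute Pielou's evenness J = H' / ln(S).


ln(8) = 2.07944
J = H' / ln(S) = 1.821 / 2.07944 = 0.875717 ≈ 0.8757

0.8757


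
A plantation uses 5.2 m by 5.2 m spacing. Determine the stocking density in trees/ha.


N = 10000 / 5.2^2 = 10000 / 27.04 = 369.822 ≈ 370 trees/ha

370 trees/ha


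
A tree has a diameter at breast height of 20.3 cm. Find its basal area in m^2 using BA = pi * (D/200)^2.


D/200 = 20.3/200 = 0.1015 m
(D/200)^2 = 0.1015^2 = 0.01030225
BA = 3.141593 * 0.01030225 = 0.0323655 ≈ 0.0324 m^2

0.0324 m^2


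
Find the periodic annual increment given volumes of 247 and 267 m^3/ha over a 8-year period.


PAI = (V2 - V1) / period = (267 - 247) / 8 = 20 / 8 = 2.50 m^3/ha/yr

2.50 m^3/ha/yr


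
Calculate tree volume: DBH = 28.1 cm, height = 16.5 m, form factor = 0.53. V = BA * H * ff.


(D/200)^2 = (28.1/200)^2 = 0.1405^2 = 0.01974025
BA = 3.141593 * 0.01974025 = 0.0620158 m^2
V = 0.0620158 * 16.5 * 0.53 = 0.542328 ≈ 0.542 m^3

0.542 m^3


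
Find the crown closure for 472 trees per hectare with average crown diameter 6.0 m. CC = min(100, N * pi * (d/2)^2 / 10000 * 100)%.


(d/2)^2 = (6.0/2)^2 = 3^2 = 9
Crown area = 3.141593 * 9 = 28.2743 m^2
N * area / 10000 * 100 = 472 * 28.2743 / 10000 * 100 = 133.455
CC = min(100, 133.455) = 100%

100%


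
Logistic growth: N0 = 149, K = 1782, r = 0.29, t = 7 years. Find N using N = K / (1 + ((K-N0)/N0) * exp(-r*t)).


(K - N0)/N0 = (1782 - 149)/149 = 1633/149 = 10.9597
r*t = 0.29 * 7 = 2.03; exp(-2.03) = 0.131336
10.9597 * 0.131336 = 1.43940
1 + 1.43940 = 2.43940
N = 1782 / 2.43940 = 730.508 ≈ 731

731


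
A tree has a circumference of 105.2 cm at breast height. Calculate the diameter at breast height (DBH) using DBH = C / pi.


DBH = C / pi = 105.2 / 3.141593 = 33.4862 ≈ 33.49 cm

33.49 cm


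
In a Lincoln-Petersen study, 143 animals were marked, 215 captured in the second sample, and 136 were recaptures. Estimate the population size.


N = M * C / R = 143 * 215 / 136 = 30745 / 136 = 226.07 ≈ 226

226 individuals


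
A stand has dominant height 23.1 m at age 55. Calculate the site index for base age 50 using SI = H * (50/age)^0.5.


50/55 = 0.909091
(0.909091)^0.5 = 0.953463
SI = 23.1 * 0.953463 = 22.0250 ≈ 22.0 m

22.0 m


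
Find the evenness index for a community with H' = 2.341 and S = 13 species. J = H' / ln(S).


ln(13) = 2.56495
J = H' / ln(S) = 2.341 / 2.56495 = 0.912688 ≈ 0.9127

0.9127


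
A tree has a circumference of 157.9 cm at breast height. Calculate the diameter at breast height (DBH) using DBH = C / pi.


DBH = C / pi = 157.9 / 3.141593 = 50.2611 ≈ 50.26 cm

50.26 cm


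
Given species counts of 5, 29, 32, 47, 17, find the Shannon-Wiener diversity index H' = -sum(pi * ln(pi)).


Total N = 5 + 29 + 32 + 47 + 17 = 130
Per-species terms:
  p = 5/130 = 0.038462; ln(p) = -3.258085; p*ln(p) = 0.038462 * (-3.258085) = -0.125312
  p = 29/130 = 0.223077; ln(p) = -1.500238; p*ln(p) = 0.223077 * (-1.500238) = -0.334669
  p = 32/130 = 0.246154; ln(p) = -1.401798; p*ln(p) = 0.246154 * (-1.401798) = -0.345058
  p = 47/130 = 0.361538; ln(p) = -1.017388; p*ln(p) = 0.361538 * (-1.017388) = -0.367824
  p = 17/130 = 0.130769; ln(p) = -2.034323; p*ln(p) = 0.130769 * (-2.034323) = -0.266026
sum(p*ln(p)) = (-0.125312) + (-0.334669) + (-0.345058) + (-0.367824) + (-0.266026) = -1.438889
H' = -(-1.438889) = 1.438889 ≈ 1.4389

1.4389


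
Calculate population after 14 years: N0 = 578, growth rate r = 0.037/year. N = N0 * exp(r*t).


r*t = 0.037 * 14 = 0.518
exp(0.518) = 1.67867
N = 578 * 1.67867 = 970.271 ≈ 970

970


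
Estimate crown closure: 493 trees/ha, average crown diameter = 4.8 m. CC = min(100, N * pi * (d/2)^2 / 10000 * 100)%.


(d/2)^2 = (4.8/2)^2 = 2.4^2 = 5.76
Crown area = 3.141593 * 5.76 = 18.0956 m^2
N * area / 10000 * 100 = 493 * 18.0956 / 10000 * 100 = 89.2113
CC = min(100, 89.2113) = 89.2113 ≈ 89.2%

89.2%


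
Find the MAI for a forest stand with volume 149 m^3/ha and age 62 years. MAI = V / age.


MAI = 149 / 62 = 2.4032 ≈ 2.40 m^3/ha/yr

2.40 m^3/ha/yr


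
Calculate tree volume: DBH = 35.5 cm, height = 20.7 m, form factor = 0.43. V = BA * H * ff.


(D/200)^2 = (35.5/200)^2 = 0.1775^2 = 0.03150625
BA = 3.141593 * 0.03150625 = 0.0989798 m^2
V = 0.0989798 * 20.7 * 0.43 = 0.881019 ≈ 0.881 m^3

0.881 m^3


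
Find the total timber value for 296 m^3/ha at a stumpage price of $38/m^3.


Value = 296 * 38 = $11248/ha

$11248/ha


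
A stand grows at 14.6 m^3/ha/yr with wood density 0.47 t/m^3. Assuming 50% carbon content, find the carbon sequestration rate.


C = 14.6 * 0.47 * 0.5 = 3.431 ≈ 3.43 t C/ha/yr

3.43 t C/ha/yr


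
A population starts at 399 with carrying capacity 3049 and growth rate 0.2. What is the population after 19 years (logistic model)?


(K - N0)/N0 = (3049 - 399)/399 = 2650/399 = 6.64160
r*t = 0.2 * 19 = 3.8; exp(-3.8) = 0.0223708
6.64160 * 0.0223708 = 0.148578
1 + 0.148578 = 1.14858
N = 3049 / 1.14858 = 2654.58 ≈ 2655

2655


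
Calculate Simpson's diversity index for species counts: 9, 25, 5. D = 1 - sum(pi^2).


Total N = 9 + 25 + 5 = 39
Per-species terms:
  p = 9/39 = 0.230769; p^2 = 0.230769^2 = 0.053254
  p = 25/39 = 0.641026; p^2 = 0.641026^2 = 0.410914
  p = 5/39 = 0.128205; p^2 = 0.128205^2 = 0.016437
sum(p^2) = 0.053254 + 0.410914 + 0.016437 = 0.480605
D = 1 - 0.480605 = 0.519395 ≈ 0.5194

0.5194


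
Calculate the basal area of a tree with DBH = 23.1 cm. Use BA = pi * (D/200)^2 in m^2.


D/200 = 23.1/200 = 0.1155 m
(D/200)^2 = 0.1155^2 = 0.01334025
BA = 3.141593 * 0.01334025 = 0.0419096 ≈ 0.0419 m^2

0.0419 m^2


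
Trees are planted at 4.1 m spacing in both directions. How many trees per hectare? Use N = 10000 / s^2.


N = 10000 / 4.1^2 = 10000 / 16.81 = 594.884 ≈ 595 trees/ha

595 trees/ha


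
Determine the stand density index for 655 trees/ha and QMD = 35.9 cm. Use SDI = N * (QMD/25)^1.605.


QMD/25 = 35.9/25 = 1.436
(1.436)^1.605 = exp(1.605 * ln(1.436)) = exp(1.605 * 0.361861) = exp(0.580787) = 1.78744
SDI = 655 * 1.78744 = 1170.77 ≈ 1171

1171


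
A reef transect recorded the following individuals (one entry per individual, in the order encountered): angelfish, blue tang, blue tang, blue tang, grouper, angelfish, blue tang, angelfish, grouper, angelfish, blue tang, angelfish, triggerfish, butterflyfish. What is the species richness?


Total individuals logged = 14
Distinct species (count of individuals): angelfish (5), blue tang (5), grouper (2), triggerfish (1), butterflyfish (1)
Species richness = number of distinct species = 5

5


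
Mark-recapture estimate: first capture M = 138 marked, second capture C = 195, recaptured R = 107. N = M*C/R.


N = M * C / R = 138 * 195 / 107 = 26910 / 107 = 251.495 ≈ 251

251 individuals


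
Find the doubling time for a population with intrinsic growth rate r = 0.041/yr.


td = ln(2) / 0.041 = 0.693147 / 0.041 = 16.9060 ≈ 16.9 years

16.9 years


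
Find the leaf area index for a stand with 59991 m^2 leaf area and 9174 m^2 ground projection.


LAI = 59991 / 9174 = 6.5392 ≈ 6.54

6.54


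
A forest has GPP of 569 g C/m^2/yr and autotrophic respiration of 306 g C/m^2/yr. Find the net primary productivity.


NPP = GPP - Ra = 569 - 306 = 263 g C/m^2/yr

263 g C/m^2/yr


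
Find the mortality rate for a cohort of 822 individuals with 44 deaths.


Mortality rate = 44 / 822 = 0.053528 ≈ 0.0535

0.0535


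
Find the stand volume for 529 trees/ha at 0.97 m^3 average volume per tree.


V_stand = 529 * 0.97 = 513.13 ≈ 513.1 m^3/ha

513.1 m^3/ha


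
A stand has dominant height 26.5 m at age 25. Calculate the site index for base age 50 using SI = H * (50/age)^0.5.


50/25 = 2.00000
(2.00000)^0.5 = 1.41421
SI = 26.5 * 1.41421 = 37.4766 ≈ 37.5 m

37.5 m


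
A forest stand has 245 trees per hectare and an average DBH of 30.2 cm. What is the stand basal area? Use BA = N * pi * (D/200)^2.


(D/200)^2 = (30.2/200)^2 = 0.151^2 = 0.022801
Individual BA = 3.141593 * 0.022801 = 0.0716315 m^2
Stand BA = 245 * 0.0716315 = 17.5497 ≈ 17.55 m^2/ha

17.55 m^2/ha


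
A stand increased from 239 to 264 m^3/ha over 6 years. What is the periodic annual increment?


PAI = (V2 - V1) / period = (264 - 239) / 6 = 25 / 6 = 4.1667 ≈ 4.17 m^3/ha/yr

4.17 m^3/ha/yr


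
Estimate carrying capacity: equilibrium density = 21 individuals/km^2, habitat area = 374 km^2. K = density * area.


K = 21 * 374 = 7854 individuals

7854 individuals


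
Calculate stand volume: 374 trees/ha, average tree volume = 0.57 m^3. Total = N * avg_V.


V_stand = 374 * 0.57 = 213.18 ≈ 213.2 m^3/ha

213.2 m^3/ha


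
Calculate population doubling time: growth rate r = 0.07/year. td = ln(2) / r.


td = ln(2) / 0.07 = 0.693147 / 0.07 = 9.90210 ≈ 9.9 years

9.9 years


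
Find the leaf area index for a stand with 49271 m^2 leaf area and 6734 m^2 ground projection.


LAI = 49271 / 6734 = 7.3168 ≈ 7.32

7.32


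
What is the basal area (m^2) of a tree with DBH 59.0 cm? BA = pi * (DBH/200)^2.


D/200 = 59.0/200 = 0.295 m
(D/200)^2 = 0.295^2 = 0.087025
BA = 3.141593 * 0.087025 = 0.273397 ≈ 0.2734 m^2

0.2734 m^2


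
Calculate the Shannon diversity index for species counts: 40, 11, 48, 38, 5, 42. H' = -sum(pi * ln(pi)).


Total N = 40 + 11 + 48 + 38 + 5 + 42 = 184
Per-species terms:
  p = 40/184 = 0.217391; ln(p) = -1.526058; p*ln(p) = 0.217391 * (-1.526058) = -0.331751
  p = 11/184 = 0.059783; ln(p) = -2.817034; p*ln(p) = 0.059783 * (-2.817034) = -0.168411
  p = 48/184 = 0.260870; ln(p) = -1.343733; p*ln(p) = 0.260870 * (-1.343733) = -0.350540
  p = 38/184 = 0.206522; ln(p) = -1.577348; p*ln(p) = 0.206522 * (-1.577348) = -0.325757
  p = 5/184 = 0.027174; ln(p) = -3.605495; p*ln(p) = 0.027174 * (-3.605495) = -0.097976
  p = 42/184 = 0.228261; ln(p) = -1.477266; p*ln(p) = 0.228261 * (-1.477266) = -0.337202
sum(p*ln(p)) = (-0.331751) + (-0.168411) + (-0.350540) + (-0.325757) + (-0.097976) + (-0.337202) = -1.611637
H' = -(-1.611637) = 1.611637 ≈ 1.6116

1.6116
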